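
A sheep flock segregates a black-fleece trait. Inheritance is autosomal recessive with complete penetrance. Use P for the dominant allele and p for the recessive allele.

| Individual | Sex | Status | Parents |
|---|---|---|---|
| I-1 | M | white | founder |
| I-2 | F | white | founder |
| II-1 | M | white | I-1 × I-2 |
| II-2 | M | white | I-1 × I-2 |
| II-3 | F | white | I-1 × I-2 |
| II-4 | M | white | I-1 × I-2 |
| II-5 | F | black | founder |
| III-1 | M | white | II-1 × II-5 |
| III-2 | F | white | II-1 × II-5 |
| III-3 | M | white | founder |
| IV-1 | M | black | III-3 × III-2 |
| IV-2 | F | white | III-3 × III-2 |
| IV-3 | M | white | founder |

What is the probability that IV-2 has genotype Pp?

2/3

III-3 is white so carries P and passed p to IV-1 (pp), so III-3 is Pp.
III-2 is white so carries P and received p from II-5 (pp), so III-2 is Pp.
Their cross gives offspring ratios 1/4 PP : 1/2 Pp : 1/4 pp. Conditioning on IV-2 being white, P(Pp) = 1/2 / 3/4 = 2/3.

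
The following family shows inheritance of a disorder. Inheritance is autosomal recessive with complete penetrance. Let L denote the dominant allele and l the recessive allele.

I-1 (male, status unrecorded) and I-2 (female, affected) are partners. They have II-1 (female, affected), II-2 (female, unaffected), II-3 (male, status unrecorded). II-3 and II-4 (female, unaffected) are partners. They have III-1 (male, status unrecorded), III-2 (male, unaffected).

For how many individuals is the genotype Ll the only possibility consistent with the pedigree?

2

Obligate heterozygotes: I-1 passed L to II-2 (Ll, whose l came from I-2) and passed l to II-1 (ll), so I-1 is Ll; II-2 is unaffected so carries L and received l from I-2 (ll), so II-2 is Ll.
Every other individual is either homozygous by phenotype or has at least one consistent homozygous assignment, so the count is 2.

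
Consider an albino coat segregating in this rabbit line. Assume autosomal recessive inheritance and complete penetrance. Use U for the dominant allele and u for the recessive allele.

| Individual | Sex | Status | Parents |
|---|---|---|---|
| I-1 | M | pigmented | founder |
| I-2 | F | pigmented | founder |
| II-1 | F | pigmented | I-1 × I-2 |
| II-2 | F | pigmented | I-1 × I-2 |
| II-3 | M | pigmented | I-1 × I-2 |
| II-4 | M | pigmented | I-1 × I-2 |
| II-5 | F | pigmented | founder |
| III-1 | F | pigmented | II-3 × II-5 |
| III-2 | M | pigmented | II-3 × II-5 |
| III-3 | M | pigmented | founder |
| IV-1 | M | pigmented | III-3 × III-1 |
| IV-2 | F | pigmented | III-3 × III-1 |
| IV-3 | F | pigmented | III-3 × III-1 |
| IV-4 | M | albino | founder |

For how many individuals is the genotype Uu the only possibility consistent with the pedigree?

No individual's genotype is forced to Uu by the pedigree, so the count is 0.

0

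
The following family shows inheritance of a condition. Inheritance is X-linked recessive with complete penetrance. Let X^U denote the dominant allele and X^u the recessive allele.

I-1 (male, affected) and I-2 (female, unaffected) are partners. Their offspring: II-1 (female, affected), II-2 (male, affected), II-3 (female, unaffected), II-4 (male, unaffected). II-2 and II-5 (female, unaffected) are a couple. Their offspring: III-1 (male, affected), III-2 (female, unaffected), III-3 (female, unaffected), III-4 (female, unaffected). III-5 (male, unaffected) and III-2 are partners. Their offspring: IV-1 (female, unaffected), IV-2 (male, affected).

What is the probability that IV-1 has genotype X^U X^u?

III-5 is unaffected, so III-5 is X^U Y.
III-2 is unaffected so carries U and received u from II-2 (X^u Y), so III-2 is X^U X^u.
Their cross gives offspring ratios 1/2 X^U X^U : 1/2 X^U X^u. Conditioning on IV-1 being unaffected, P(X^U X^u) = 1/2 / 1 = 1/2.

1/2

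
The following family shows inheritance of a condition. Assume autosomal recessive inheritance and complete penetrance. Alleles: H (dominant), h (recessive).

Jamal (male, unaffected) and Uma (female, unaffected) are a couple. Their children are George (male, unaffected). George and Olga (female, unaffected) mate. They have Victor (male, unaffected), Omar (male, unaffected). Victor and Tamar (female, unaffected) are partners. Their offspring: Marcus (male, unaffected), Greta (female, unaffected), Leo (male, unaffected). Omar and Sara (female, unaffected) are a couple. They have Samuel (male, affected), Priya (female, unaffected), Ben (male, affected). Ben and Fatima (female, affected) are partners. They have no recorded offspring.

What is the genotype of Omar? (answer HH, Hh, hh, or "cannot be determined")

From phenotype alone, Omar is HH or Hh.
Omar is unaffected so carries H and passed h to Samuel (hh), so Omar is Hh.

Hh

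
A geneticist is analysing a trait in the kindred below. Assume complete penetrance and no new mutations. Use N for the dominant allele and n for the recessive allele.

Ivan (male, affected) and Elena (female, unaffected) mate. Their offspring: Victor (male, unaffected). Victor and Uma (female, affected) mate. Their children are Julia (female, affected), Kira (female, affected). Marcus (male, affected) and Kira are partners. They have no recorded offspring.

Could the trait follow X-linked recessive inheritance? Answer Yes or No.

No

Under X-linked recessive, Julia (affected, female) cannot arise from Victor (unaffected) × Uma (affected).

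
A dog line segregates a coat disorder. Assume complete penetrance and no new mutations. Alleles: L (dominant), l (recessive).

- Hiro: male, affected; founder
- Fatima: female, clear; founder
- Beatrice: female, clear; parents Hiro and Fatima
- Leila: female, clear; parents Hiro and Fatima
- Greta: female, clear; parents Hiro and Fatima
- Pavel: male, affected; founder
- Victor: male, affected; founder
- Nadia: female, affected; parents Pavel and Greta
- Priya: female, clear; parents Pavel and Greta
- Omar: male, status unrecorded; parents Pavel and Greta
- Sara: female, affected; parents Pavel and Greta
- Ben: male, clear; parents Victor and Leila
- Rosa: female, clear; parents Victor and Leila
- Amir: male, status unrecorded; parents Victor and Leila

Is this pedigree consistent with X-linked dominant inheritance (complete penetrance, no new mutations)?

No

Under X-linked dominant, Beatrice (clear, female) cannot arise from Hiro (affected) × Fatima (clear).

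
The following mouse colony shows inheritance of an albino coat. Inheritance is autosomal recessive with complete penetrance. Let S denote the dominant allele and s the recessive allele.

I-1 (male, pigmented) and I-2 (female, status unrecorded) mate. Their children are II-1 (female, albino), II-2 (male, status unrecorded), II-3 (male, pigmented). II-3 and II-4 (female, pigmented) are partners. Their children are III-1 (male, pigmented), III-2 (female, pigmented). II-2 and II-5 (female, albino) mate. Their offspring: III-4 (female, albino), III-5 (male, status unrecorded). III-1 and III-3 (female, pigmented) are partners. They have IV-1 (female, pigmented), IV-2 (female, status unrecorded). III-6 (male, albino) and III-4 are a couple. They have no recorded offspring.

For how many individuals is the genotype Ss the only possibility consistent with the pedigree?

Obligate heterozygotes: I-1 is pigmented so carries S and passed s to II-1 (ss), so I-1 is Ss.
Every other individual is either homozygous by phenotype or has at least one consistent homozygous assignment, so the count is 1.

1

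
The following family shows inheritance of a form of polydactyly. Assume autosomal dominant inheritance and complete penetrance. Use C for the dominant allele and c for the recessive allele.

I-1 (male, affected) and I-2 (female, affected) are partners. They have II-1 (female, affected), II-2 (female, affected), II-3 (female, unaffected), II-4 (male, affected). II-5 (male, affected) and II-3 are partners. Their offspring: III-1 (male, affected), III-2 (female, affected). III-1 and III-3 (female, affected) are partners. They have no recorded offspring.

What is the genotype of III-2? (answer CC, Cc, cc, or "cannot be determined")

From phenotype alone, III-2 is CC or Cc.
III-2 is affected so carries C and received c from II-3 (cc), so III-2 is Cc.

Cc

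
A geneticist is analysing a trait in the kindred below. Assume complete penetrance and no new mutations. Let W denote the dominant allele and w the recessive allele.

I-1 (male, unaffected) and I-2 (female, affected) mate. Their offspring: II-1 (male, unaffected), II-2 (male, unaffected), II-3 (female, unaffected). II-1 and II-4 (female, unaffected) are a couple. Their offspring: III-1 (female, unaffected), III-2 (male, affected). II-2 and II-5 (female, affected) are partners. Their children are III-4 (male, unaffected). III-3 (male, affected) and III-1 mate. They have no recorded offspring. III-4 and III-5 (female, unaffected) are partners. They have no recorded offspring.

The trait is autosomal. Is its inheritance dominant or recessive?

II-1 and II-4 are both unaffected yet have an affected child III-2. Under dominance, an affected child requires at least one affected parent, so the trait cannot be dominant.

recessive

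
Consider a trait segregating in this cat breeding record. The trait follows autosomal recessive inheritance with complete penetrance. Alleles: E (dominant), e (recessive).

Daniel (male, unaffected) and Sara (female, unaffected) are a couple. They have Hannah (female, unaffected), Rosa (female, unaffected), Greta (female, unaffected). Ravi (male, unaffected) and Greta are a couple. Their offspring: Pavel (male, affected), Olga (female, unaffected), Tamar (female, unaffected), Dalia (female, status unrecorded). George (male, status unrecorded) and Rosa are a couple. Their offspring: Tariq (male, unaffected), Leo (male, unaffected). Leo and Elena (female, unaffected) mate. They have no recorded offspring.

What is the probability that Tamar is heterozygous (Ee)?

Ravi is unaffected so carries E and passed e to Pavel (ee), so Ravi is Ee.
Greta is unaffected so carries E and passed e to Pavel (ee), so Greta is Ee.
Their cross gives offspring ratios 1/4 EE : 1/2 Ee : 1/4 ee. Conditioning on Tamar being unaffected, P(Ee) = 1/2 / 3/4 = 2/3.

2/3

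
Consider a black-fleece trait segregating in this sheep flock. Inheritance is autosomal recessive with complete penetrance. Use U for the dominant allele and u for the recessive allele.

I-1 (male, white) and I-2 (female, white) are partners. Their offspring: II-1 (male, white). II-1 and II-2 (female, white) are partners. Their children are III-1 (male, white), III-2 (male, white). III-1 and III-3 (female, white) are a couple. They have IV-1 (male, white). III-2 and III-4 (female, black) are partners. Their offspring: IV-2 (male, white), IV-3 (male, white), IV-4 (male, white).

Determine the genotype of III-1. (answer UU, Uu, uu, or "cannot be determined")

III-1's phenotype allows UU or Uu, and no parent or child forces a single allele at both positions; consistent genotype assignments exist with III-1 as UU or Uu.

cannot be determined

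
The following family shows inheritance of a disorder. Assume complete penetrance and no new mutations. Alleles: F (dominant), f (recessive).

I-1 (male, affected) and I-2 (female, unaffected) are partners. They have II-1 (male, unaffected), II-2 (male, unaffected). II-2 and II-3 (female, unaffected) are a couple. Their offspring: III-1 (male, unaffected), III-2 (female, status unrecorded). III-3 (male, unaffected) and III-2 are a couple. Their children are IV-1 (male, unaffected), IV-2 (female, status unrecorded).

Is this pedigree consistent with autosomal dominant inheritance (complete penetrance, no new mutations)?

Yes

A consistent assignment under autosomal dominant exists: I-1 Ff, I-2 ff, II-1 ff, II-2 ff, II-3 ff, III-1 ff, III-2 ff, III-3 ff, IV-1 ff, IV-2 ff.
In this assignment every recorded phenotype matches its genotype and every non-founder's genotype is obtainable from its parents' genotypes, so the pedigree is consistent.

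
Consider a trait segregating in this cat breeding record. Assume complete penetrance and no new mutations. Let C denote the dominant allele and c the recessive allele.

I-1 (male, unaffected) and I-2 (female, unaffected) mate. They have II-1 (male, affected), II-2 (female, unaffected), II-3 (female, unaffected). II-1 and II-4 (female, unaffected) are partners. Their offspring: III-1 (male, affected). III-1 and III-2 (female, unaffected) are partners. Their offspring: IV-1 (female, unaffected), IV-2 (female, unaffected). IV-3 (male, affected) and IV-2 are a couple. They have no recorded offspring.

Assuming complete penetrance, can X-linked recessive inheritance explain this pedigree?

Yes

A consistent assignment under X-linked recessive exists: I-1 X^C Y, I-2 X^C X^c, II-1 X^c Y, II-2 X^C X^C, II-3 X^C X^C, II-4 X^C X^c, III-1 X^c Y, III-2 X^C X^C, IV-1 X^C X^c, IV-2 X^C X^c, IV-3 X^c Y.
In this assignment every recorded phenotype matches its genotype and every non-founder's genotype is obtainable from its parents' genotypes, so the pedigree is consistent.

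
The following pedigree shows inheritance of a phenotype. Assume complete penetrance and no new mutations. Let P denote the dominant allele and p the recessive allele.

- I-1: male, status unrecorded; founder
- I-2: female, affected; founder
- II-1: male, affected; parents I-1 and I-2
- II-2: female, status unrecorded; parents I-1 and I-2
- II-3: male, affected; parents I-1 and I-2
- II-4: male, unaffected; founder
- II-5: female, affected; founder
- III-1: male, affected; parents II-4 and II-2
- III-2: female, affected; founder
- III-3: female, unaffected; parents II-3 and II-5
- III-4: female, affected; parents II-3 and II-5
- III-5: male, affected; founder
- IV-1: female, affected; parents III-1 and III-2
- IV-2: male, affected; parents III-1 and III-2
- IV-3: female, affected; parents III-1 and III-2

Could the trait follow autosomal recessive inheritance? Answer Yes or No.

Under autosomal recessive, III-3 (unaffected, female) cannot arise from II-3 (affected) × II-5 (affected).

No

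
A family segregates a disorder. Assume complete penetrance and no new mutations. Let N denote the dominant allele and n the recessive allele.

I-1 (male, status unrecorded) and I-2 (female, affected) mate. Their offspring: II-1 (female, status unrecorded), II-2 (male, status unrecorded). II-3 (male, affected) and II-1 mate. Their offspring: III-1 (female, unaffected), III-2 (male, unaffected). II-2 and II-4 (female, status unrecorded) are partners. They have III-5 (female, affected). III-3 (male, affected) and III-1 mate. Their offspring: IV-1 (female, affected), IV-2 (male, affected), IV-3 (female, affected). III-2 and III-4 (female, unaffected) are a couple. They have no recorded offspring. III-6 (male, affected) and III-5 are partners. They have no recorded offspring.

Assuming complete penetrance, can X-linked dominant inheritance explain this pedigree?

No

Under X-linked dominant, III-1 (unaffected, female) cannot arise from II-3 (affected) × II-1 (unrecorded).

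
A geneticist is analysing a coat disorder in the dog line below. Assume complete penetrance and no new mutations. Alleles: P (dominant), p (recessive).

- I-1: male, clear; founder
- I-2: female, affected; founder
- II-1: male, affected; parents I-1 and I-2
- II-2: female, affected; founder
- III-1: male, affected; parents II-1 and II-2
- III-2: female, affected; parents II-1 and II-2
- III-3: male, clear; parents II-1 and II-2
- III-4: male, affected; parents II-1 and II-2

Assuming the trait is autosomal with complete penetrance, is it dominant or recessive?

dominant

II-1 and II-2 are both affected yet have a clear child III-3. Under a recessive model two affected parents are homozygous and every child would be affected, so the trait cannot be recessive.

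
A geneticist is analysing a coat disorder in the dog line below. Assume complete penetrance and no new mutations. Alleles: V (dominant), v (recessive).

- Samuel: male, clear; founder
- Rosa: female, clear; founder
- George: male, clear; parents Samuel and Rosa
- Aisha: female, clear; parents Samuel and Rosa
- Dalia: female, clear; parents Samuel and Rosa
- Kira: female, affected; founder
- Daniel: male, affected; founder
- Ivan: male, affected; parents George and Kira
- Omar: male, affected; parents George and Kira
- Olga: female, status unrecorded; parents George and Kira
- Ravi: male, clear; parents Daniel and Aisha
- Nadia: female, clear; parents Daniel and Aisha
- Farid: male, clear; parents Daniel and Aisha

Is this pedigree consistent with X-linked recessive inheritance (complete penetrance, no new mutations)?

A consistent assignment under X-linked recessive exists: Samuel X^V Y, Rosa X^V X^V, George X^V Y, Aisha X^V X^V, Dalia X^V X^V, Kira X^v X^v, Daniel X^v Y, Ivan X^v Y, Omar X^v Y, Olga X^V X^v, Ravi X^V Y, Nadia X^V X^v, Farid X^V Y.
In this assignment every recorded phenotype matches its genotype and every non-founder's genotype is obtainable from its parents' genotypes, so the pedigree is consistent.

Yes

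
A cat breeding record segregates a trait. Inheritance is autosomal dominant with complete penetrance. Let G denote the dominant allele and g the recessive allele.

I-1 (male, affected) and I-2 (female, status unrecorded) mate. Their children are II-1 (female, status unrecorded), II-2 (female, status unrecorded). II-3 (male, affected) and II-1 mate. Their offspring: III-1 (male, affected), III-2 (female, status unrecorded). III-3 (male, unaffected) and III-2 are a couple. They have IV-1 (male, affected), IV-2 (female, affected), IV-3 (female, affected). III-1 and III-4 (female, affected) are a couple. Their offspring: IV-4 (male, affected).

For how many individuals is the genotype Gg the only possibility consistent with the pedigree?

3

Obligate heterozygotes: IV-1 is affected so carries G and received g from III-3 (gg), so IV-1 is Gg; IV-2 is affected so carries G and received g from III-3 (gg), so IV-2 is Gg; IV-3 is affected so carries G and received g from III-3 (gg), so IV-3 is Gg.
Every other individual is either homozygous by phenotype or has at least one consistent homozygous assignment, so the count is 3.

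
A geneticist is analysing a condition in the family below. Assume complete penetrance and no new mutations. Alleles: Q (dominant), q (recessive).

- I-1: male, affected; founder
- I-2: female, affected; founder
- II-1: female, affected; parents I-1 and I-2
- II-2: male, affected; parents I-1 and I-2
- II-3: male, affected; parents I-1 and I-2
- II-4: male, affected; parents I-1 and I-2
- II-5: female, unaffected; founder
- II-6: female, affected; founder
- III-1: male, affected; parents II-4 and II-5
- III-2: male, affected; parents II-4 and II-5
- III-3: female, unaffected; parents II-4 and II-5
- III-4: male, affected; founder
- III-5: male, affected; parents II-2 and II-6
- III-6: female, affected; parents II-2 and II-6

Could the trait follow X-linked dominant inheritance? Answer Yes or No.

No

Under X-linked dominant, III-1 (affected, male) cannot arise from II-4 (affected) × II-5 (unaffected).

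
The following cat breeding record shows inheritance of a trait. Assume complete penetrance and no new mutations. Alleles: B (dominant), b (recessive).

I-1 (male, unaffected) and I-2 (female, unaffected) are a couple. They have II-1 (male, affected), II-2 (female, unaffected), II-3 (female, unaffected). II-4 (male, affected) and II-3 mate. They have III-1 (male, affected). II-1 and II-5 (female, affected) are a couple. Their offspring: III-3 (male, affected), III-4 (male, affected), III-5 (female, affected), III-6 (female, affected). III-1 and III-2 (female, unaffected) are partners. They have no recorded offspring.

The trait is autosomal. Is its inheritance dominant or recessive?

I-1 and I-2 are both unaffected yet have an affected child II-1. Under dominance, an affected child requires at least one affected parent, so the trait cannot be dominant.

recessive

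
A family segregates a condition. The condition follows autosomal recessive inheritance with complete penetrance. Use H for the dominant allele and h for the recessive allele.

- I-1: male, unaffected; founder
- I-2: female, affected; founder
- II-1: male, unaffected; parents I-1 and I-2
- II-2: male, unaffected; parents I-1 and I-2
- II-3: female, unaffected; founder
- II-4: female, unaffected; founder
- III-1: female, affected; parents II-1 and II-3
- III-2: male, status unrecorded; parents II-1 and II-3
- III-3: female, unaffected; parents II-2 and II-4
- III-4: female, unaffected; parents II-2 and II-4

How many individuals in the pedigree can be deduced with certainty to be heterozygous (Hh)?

3

Obligate heterozygotes: II-1 is unaffected so carries H and received h from I-2 (hh), so II-1 is Hh; II-2 is unaffected so carries H and received h from I-2 (hh), so II-2 is Hh; II-3 is unaffected so carries H and passed h to III-1 (hh), so II-3 is Hh.
Every other individual is either homozygous by phenotype or has at least one consistent homozygous assignment, so the count is 3.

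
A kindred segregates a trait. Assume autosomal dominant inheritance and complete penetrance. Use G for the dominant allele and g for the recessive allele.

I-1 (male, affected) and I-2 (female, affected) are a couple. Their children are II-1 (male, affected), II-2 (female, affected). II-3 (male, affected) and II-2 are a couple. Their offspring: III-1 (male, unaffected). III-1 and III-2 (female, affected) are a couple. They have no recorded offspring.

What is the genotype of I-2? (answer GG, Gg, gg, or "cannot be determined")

I-2's phenotype allows GG or Gg, and no parent or child forces a single allele at both positions; consistent genotype assignments exist with I-2 as GG or Gg.

cannot be determined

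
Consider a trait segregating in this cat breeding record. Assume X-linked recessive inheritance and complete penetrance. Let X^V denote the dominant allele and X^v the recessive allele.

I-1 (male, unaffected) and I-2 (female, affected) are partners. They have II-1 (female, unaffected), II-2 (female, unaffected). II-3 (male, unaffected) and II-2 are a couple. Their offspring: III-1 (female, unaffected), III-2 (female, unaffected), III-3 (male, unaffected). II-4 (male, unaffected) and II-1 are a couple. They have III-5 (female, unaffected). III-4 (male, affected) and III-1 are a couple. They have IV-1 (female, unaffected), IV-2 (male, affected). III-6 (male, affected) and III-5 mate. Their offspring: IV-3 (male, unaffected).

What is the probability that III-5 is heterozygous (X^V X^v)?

II-4 is unaffected, so II-4 is X^V Y.
II-1 is unaffected so carries V and received v from I-2 (X^v X^v), so II-1 is X^V X^v.
Their cross gives offspring ratios 1/2 X^V X^V : 1/2 X^V X^v. Conditioning on III-5 being unaffected, P(X^V X^v) = 1/2 / 1 = 1/2 before taking III-5's own offspring into account.
III-6 is affected, so III-6 is X^v Y.
Now use III-5's offspring. Probability of each recorded status — unaffected son IV-3: 1/2 if III-5 is X^V X^v, 1 if X^V X^V.
Bayes: P(X^V X^v) = 1/2·1/2 / (1/2·1/2 + 1/2·1) = 1/3.

1/3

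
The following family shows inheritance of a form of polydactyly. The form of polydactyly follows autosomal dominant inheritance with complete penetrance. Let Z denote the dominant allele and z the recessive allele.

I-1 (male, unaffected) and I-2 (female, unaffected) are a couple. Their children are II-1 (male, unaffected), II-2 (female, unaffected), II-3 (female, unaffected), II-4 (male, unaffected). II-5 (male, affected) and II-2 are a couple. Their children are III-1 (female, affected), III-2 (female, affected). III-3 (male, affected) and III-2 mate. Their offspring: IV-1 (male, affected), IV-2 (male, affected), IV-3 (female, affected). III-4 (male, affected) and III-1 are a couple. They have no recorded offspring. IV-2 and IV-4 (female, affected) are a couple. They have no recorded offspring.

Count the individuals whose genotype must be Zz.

Obligate heterozygotes: III-1 is affected so carries Z and received z from II-2 (zz), so III-1 is Zz; III-2 is affected so carries Z and received z from II-2 (zz), so III-2 is Zz.
Every other individual is either homozygous by phenotype or has at least one consistent homozygous assignment, so the count is 2.

2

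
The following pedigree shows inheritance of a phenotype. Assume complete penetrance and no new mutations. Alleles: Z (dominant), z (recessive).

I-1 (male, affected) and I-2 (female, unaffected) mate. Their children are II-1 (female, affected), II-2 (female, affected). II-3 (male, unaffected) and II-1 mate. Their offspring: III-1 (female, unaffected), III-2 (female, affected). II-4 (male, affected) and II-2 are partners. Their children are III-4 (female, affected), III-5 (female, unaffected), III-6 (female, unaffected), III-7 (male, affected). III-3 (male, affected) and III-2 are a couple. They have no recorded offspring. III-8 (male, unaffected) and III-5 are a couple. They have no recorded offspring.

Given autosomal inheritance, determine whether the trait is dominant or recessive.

dominant

II-4 and II-2 are both affected yet have an unaffected child III-5. Under a recessive model two affected parents are homozygous and every child would be affected, so the trait cannot be recessive.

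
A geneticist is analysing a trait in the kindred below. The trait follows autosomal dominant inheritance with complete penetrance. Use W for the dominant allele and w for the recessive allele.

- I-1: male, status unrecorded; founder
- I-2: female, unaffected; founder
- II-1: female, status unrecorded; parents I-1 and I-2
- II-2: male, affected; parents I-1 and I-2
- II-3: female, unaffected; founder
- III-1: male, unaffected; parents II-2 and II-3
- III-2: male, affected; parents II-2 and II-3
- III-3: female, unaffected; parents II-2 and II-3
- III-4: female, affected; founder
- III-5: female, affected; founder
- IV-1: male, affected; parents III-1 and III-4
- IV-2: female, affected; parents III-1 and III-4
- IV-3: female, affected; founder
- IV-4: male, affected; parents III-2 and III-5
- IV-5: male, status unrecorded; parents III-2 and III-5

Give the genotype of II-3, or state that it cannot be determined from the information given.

ww

II-3 is unaffected, so II-3 is ww.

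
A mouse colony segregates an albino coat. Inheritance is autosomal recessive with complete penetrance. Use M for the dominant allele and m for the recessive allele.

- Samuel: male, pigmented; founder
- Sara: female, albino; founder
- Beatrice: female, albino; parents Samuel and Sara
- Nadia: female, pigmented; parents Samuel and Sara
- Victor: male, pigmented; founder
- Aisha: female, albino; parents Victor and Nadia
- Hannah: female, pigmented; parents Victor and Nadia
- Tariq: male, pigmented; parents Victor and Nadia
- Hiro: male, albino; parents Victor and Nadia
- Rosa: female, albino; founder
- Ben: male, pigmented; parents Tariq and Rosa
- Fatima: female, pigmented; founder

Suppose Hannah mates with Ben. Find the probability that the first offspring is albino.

Victor is pigmented so carries M and passed m to Aisha (mm), so Victor is Mm.
Nadia is pigmented so carries M and received m from Sara (mm), so Nadia is Mm.
Hannah is a pigmented offspring of Victor (Mm) × Nadia (Mm), whose cross gives 1/4 MM : 1/2 Mm : 1/4 mm; conditioning on being pigmented, Hannah is MM with probability 1/3, Mm with probability 2/3.
Ben is pigmented so carries M and received m from Rosa (mm), so Ben is Mm.
Summing over parental genotype combinations, P(offspring is albino) = 2/3·1/4 = 1/6.

1/6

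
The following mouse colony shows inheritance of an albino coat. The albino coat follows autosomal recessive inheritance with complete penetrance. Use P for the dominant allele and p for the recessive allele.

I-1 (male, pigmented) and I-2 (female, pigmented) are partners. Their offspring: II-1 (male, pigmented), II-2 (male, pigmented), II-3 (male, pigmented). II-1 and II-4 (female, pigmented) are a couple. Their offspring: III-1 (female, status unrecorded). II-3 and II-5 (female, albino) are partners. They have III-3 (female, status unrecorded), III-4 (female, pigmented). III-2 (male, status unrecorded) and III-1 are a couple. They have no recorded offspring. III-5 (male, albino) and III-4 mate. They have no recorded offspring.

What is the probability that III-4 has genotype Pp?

1

III-4 is pigmented so carries P and received p from II-5 (pp), so III-4 is Pp, giving P(Pp) = 1.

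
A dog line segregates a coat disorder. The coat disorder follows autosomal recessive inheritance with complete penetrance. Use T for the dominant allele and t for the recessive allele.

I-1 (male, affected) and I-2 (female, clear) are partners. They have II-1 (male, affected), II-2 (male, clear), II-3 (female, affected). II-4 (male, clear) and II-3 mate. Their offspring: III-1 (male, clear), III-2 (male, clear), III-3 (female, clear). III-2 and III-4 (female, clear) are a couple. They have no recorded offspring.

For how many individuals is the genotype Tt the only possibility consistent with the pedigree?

5

Obligate heterozygotes: I-2 is clear so carries T and passed t to II-1 (tt), so I-2 is Tt; II-2 is clear so carries T and received t from I-1 (tt), so II-2 is Tt; III-1 is clear so carries T and received t from II-3 (tt), so III-1 is Tt; III-2 is clear so carries T and received t from II-3 (tt), so III-2 is Tt; III-3 is clear so carries T and received t from II-3 (tt), so III-3 is Tt.
Every other individual is either homozygous by phenotype or has at least one consistent homozygous assignment, so the count is 5.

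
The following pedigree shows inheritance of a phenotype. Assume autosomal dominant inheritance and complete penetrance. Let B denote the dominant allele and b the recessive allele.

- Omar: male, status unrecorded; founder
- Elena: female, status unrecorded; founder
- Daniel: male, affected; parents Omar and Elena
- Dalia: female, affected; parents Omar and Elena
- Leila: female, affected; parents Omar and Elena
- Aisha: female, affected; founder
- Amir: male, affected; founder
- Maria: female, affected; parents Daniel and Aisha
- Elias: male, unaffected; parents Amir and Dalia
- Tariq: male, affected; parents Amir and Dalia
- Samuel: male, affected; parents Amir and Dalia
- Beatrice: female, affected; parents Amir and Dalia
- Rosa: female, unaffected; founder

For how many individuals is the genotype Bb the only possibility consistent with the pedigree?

2

Obligate heterozygotes: Dalia is affected so carries B and passed b to Elias (bb), so Dalia is Bb; Amir is affected so carries B and passed b to Elias (bb), so Amir is Bb.
Every other individual is either homozygous by phenotype or has at least one consistent homozygous assignment, so the count is 2.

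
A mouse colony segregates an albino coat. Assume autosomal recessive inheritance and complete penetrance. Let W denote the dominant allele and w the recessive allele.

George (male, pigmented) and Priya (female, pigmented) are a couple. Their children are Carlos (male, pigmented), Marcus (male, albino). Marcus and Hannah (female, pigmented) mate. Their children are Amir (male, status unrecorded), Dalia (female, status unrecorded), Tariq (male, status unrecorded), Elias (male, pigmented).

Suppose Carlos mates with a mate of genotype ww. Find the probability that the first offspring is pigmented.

George is pigmented so carries W and passed w to Marcus (ww), so George is Ww.
Priya is pigmented so carries W and passed w to Marcus (ww), so Priya is Ww.
Carlos is a pigmented offspring of George (Ww) × Priya (Ww), whose cross gives 1/4 WW : 1/2 Ww : 1/4 ww; conditioning on being pigmented, Carlos is WW with probability 1/3, Ww with probability 2/3.
Summing over parental genotype combinations, P(offspring is pigmented) = 1/3·1 + 2/3·1/2 = 2/3.

2/3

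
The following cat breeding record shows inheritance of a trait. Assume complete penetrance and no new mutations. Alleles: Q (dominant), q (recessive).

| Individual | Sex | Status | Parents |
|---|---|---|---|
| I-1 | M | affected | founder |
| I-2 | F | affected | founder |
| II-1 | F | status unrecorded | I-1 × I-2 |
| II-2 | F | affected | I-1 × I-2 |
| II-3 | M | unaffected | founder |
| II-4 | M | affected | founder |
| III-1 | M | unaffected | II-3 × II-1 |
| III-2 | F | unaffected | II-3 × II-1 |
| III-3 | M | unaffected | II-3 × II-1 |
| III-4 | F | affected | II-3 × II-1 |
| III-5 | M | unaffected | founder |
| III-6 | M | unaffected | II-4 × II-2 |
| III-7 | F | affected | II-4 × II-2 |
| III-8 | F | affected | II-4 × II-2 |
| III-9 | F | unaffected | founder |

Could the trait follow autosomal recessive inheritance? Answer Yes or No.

Under autosomal recessive, III-6 (unaffected, male) cannot arise from II-4 (affected) × II-2 (affected).

No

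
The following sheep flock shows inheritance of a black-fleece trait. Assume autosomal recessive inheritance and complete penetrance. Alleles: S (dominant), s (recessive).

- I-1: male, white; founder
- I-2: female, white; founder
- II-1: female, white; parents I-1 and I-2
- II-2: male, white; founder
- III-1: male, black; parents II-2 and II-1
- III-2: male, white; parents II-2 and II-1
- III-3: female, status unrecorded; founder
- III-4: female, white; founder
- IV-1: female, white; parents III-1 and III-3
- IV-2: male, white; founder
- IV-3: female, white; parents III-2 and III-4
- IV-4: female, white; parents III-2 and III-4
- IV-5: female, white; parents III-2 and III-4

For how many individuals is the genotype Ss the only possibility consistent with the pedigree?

Obligate heterozygotes: II-1 is white so carries S and passed s to III-1 (ss), so II-1 is Ss; II-2 is white so carries S and passed s to III-1 (ss), so II-2 is Ss; IV-1 is white so carries S and received s from III-1 (ss), so IV-1 is Ss.
Every other individual is either homozygous by phenotype or has at least one consistent homozygous assignment, so the count is 3.

3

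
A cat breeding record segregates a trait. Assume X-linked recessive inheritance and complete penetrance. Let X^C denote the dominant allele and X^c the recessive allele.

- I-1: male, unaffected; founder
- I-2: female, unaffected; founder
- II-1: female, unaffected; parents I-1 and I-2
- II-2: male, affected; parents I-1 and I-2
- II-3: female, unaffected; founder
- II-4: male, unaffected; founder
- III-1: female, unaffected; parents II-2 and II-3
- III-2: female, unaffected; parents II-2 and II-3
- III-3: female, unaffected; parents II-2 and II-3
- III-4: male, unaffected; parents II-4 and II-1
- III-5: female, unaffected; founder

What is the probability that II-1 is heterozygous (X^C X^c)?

1/3

I-1 is unaffected, so I-1 is X^C Y.
I-2 is unaffected so carries C and passed c to II-2 (X^c Y), so I-2 is X^C X^c.
Their cross gives offspring ratios 1/2 X^C X^C : 1/2 X^C X^c. Conditioning on II-1 being unaffected, P(X^C X^c) = 1/2 / 1 = 1/2 before taking II-1's own offspring into account.
II-4 is unaffected, so II-4 is X^C Y.
Now use II-1's offspring. Probability of each recorded status — unaffected son III-4: 1/2 if II-1 is X^C X^c, 1 if X^C X^C.
Bayes: P(X^C X^c) = 1/2·1/2 / (1/2·1/2 + 1/2·1) = 1/3.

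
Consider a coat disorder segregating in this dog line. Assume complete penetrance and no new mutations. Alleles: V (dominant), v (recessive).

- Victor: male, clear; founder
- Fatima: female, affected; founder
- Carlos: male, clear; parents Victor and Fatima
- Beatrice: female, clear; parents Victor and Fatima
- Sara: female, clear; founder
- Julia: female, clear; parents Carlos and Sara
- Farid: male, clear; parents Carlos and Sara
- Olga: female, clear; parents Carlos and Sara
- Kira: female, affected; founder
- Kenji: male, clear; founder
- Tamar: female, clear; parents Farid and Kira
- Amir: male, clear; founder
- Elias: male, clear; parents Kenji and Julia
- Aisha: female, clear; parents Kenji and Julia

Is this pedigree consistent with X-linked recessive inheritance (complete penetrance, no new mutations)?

Under X-linked recessive, Carlos (clear, male) cannot arise from Victor (clear) × Fatima (affected).

No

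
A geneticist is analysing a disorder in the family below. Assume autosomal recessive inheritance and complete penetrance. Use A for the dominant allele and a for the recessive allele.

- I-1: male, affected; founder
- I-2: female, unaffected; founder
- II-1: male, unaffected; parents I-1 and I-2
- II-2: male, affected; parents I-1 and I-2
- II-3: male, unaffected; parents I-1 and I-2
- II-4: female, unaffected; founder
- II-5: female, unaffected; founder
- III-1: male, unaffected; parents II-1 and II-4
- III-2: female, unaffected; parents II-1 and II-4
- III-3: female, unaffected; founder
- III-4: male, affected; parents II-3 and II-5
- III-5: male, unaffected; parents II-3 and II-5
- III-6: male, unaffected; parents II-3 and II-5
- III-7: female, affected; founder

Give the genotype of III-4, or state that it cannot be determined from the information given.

aa

III-4 is affected, so III-4 is aa.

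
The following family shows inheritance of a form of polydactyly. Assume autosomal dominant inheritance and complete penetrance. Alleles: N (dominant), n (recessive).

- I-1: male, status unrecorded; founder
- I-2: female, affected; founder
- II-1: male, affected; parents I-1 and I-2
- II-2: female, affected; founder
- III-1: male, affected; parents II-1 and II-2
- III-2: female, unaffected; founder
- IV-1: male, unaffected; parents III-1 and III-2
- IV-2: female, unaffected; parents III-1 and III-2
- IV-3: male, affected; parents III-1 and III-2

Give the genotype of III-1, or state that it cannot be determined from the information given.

From phenotype alone, III-1 is NN or Nn.
III-1 is affected so carries N and passed n to IV-1 (nn), so III-1 is Nn.

Nn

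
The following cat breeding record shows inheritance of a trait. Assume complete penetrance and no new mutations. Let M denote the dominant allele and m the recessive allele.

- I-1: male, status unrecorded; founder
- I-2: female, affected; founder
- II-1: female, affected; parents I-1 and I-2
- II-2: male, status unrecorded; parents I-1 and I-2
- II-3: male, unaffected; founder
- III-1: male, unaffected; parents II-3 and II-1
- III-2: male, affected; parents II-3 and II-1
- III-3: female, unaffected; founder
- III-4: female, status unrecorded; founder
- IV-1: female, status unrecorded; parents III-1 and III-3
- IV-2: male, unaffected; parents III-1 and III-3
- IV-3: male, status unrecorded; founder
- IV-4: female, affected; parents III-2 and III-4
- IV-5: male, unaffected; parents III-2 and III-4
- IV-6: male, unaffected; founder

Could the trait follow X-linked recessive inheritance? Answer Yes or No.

No

Under X-linked recessive, III-1 (unaffected, male) cannot arise from II-3 (unaffected) × II-1 (affected).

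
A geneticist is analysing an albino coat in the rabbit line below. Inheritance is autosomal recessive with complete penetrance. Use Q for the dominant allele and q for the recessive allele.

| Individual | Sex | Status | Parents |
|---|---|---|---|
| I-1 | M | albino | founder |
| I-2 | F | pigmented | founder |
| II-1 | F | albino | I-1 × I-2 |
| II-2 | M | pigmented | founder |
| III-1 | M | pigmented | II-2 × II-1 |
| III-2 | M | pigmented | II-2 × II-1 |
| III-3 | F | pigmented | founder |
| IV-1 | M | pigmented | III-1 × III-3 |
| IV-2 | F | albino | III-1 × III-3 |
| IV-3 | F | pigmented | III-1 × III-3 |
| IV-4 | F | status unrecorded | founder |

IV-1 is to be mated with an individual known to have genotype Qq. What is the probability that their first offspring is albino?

III-1 is pigmented so carries Q and received q from II-1 (qq), so III-1 is Qq.
III-3 is pigmented so carries Q and passed q to IV-2 (qq), so III-3 is Qq.
IV-1 is a pigmented offspring of III-1 (Qq) × III-3 (Qq), whose cross gives 1/4 QQ : 1/2 Qq : 1/4 qq; conditioning on being pigmented, IV-1 is QQ with probability 1/3, Qq with probability 2/3.
Summing over parental genotype combinations, P(offspring is albino) = 2/3·1/4 = 1/6.

1/6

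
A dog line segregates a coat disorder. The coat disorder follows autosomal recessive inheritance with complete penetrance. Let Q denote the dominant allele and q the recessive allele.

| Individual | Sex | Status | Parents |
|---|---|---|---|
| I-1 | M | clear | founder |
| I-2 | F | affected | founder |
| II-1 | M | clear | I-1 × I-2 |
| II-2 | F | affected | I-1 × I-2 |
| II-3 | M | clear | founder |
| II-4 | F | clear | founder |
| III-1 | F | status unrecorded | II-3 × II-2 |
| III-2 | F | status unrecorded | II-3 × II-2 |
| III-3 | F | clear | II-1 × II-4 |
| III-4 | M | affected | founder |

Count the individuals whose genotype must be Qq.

Obligate heterozygotes: I-1 is clear so carries Q and passed q to II-2 (qq), so I-1 is Qq; II-1 is clear so carries Q and received q from I-2 (qq), so II-1 is Qq.
Every other individual is either homozygous by phenotype or has at least one consistent homozygous assignment, so the count is 2.

2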